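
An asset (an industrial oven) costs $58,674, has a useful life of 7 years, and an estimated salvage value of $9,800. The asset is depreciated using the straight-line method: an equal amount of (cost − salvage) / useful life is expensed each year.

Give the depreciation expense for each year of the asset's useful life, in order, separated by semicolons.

Depreciable base = $58,674 − $9,800 = $48,874.
Annual expense = $48,874 / 7 = $6,982.
End of year 1: book value $51,692.
End of year 2: book value $44,710.
End of year 3: book value $37,728.
End of year 4: book value $30,746.
End of year 5: book value $23,764.
End of year 6: book value $16,782.
End of year 7: book value $9,800.

$6,982; $6,982; $6,982; $6,982; $6,982; $6,982; $6,982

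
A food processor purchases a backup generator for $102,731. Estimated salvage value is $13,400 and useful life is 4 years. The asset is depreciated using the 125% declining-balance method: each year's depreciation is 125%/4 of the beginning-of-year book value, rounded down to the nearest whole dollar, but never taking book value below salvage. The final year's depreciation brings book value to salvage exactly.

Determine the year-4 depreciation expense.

Depreciable base = $102,731 − $13,400 = $89,331.
Year 1: ⌊$102,731 × 125%/4⌋ = $32,103. Book value $70,628.
Year 2: ⌊$70,628 × 125%/4⌋ = $22,071. Book value $48,557.
Year 3: ⌊$48,557 × 125%/4⌋ = $15,174. Book value $33,383.
Year 4 (final): $33,383 − $13,400 = $19,983. Book value $13,400.

$19,983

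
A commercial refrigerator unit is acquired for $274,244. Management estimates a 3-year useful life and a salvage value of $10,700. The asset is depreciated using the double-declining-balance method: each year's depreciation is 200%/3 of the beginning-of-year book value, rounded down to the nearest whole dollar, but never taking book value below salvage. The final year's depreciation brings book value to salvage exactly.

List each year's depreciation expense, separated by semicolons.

$182,829; $60,943; $19,772

Depreciable base = $274,244 − $10,700 = $263,544.
Year 1: ⌊$274,244 × 200%/3⌋ = $182,829. Book value $91,415.
Year 2: ⌊$91,415 × 200%/3⌋ = $60,943. Book value $30,472.
Year 3 (final): $30,472 − $10,700 = $19,772. Book value $10,700.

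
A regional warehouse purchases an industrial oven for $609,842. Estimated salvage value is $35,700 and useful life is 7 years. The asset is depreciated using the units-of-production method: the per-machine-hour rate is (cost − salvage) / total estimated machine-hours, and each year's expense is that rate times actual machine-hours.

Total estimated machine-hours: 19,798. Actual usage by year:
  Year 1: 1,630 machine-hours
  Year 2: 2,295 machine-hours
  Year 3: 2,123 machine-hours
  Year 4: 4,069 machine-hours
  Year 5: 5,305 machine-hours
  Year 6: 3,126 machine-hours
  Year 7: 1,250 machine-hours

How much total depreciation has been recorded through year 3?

Depreciable base = $609,842 − $35,700 = $574,142.
Rate = $574,142 / 19,798 machine-hours = $29 per machine-hour.
Year 1: 1,630 × $29 = $47,270. Book value $562,572.
Year 2: 2,295 × $29 = $66,555. Book value $496,017.
Year 3: 2,123 × $29 = $61,567. Book value $434,450.
Accumulated through year 3 = $609,842 − $434,450 = $175,392.

$175,392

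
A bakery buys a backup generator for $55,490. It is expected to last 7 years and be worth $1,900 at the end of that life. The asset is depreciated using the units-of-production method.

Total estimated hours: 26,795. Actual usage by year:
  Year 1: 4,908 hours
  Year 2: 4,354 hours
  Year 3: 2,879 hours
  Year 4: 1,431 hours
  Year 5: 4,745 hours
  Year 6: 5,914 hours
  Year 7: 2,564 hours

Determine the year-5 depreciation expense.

$9,490

Depreciable base = $55,490 − $1,900 = $53,590.
Rate = $53,590 / 26,795 hours = $2 per hour.
Year 1: 4,908 × $2 = $9,816. Book value $45,674.
Year 2: 4,354 × $2 = $8,708. Book value $36,966.
Year 3: 2,879 × $2 = $5,758. Book value $31,208.
Year 4: 1,431 × $2 = $2,862. Book value $28,346.
Year 5: 4,745 × $2 = $9,490. Book value $18,856.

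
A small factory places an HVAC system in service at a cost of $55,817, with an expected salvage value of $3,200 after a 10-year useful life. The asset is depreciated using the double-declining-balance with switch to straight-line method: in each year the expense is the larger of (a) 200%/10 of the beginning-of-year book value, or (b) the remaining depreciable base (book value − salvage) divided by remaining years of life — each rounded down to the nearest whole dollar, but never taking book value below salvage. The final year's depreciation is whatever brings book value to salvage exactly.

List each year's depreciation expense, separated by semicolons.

Depreciable base = $55,817 − $3,200 = $52,617.
Year 1: DB = ⌊$55,817 × 200%/10⌋ = $11,163; SL = ⌊$52,617/10⌋ = $5,261 → take DB $11,163. Book value $44,654.
Year 2: DB = ⌊$44,654 × 200%/10⌋ = $8,930; SL = ⌊$41,454/9⌋ = $4,606 → take DB $8,930. Book value $35,724.
Year 3: DB = ⌊$35,724 × 200%/10⌋ = $7,144; SL = ⌊$32,524/8⌋ = $4,065 → take DB $7,144. Book value $28,580.
Year 4: DB = ⌊$28,580 × 200%/10⌋ = $5,716; SL = ⌊$25,380/7⌋ = $3,625 → take DB $5,716. Book value $22,864.
Year 5: DB = ⌊$22,864 × 200%/10⌋ = $4,572; SL = ⌊$19,664/6⌋ = $3,277 → take DB $4,572. Book value $18,292.
Year 6: DB = ⌊$18,292 × 200%/10⌋ = $3,658; SL = ⌊$15,092/5⌋ = $3,018 → take DB $3,658. Book value $14,634.
Year 7: DB = ⌊$14,634 × 200%/10⌋ = $2,926; SL = ⌊$11,434/4⌋ = $2,858 → take DB $2,926. Book value $11,708.
Year 8: DB = ⌊$11,708 × 200%/10⌋ = $2,341; SL = ⌊$8,508/3⌋ = $2,836 → take SL $2,836. Book value $8,872.
Year 9: DB = ⌊$8,872 × 200%/10⌋ = $1,774; SL = ⌊$5,672/2⌋ = $2,836 → take SL $2,836. Book value $6,036.
Year 10 (final): $6,036 − $3,200 = $2,836. Book value $3,200.

$11,163; $8,930; $7,144; $5,716; $4,572; $3,658; $2,926; $2,836; $2,836; $2,836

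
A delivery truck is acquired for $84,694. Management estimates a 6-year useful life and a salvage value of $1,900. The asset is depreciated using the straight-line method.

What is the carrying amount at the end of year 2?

Depreciable base = $84,694 − $1,900 = $82,794.
Annual expense = $82,794 / 6 = $13,799.
End of year 1: book value $70,895.
End of year 2: book value $57,096.

$57,096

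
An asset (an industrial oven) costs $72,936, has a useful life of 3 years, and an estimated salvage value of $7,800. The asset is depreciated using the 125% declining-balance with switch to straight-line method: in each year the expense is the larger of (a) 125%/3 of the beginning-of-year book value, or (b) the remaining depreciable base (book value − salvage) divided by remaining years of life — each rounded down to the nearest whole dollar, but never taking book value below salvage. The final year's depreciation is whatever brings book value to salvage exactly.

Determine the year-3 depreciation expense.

$17,019

Depreciable base = $72,936 − $7,800 = $65,136.
Year 1: DB = ⌊$72,936 × 125%/3⌋ = $30,390; SL = ⌊$65,136/3⌋ = $21,712 → take DB $30,390. Book value $42,546.
Year 2: DB = ⌊$42,546 × 125%/3⌋ = $17,727; SL = ⌊$34,746/2⌋ = $17,373 → take DB $17,727. Book value $24,819.
Year 3 (final): $24,819 − $7,800 = $17,019. Book value $7,800.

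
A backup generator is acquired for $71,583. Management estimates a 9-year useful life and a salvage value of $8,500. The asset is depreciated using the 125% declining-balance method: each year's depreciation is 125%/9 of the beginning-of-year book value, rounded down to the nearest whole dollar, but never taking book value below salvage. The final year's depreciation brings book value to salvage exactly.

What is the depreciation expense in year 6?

$4,707

Depreciable base = $71,583 − $8,500 = $63,083.
Year 1: ⌊$71,583 × 125%/9⌋ = $9,942. Book value $61,641.
Year 2: ⌊$61,641 × 125%/9⌋ = $8,561. Book value $53,080.
Year 3: ⌊$53,080 × 125%/9⌋ = $7,372. Book value $45,708.
Year 4: ⌊$45,708 × 125%/9⌋ = $6,348. Book value $39,360.
Year 5: ⌊$39,360 × 125%/9⌋ = $5,466. Book value $33,894.
Year 6: ⌊$33,894 × 125%/9⌋ = $4,707. Book value $29,187.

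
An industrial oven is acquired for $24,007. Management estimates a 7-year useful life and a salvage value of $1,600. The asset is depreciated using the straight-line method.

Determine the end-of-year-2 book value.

$17,605

Depreciable base = $24,007 − $1,600 = $22,407.
Annual expense = $22,407 / 7 = $3,201.
End of year 1: book value $20,806.
End of year 2: book value $17,605.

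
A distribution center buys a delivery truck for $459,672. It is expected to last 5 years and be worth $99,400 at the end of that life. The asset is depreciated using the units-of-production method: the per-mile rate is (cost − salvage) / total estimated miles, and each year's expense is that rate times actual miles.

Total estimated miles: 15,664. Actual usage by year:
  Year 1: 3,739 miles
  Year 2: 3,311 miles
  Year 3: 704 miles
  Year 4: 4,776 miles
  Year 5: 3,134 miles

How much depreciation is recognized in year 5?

Depreciable base = $459,672 − $99,400 = $360,272.
Rate = $360,272 / 15,664 miles = $23 per mile.
Year 1: 3,739 × $23 = $85,997. Book value $373,675.
Year 2: 3,311 × $23 = $76,153. Book value $297,522.
Year 3: 704 × $23 = $16,192. Book value $281,330.
Year 4: 4,776 × $23 = $109,848. Book value $171,482.
Year 5: 3,134 × $23 = $72,082. Book value $99,400.

$72,082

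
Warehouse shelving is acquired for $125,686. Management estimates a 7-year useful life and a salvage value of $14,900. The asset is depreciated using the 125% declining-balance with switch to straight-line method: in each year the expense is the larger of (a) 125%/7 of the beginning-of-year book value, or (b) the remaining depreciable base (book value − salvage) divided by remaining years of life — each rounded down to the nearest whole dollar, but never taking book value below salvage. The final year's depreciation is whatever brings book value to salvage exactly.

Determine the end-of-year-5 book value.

$42,282

Depreciable base = $125,686 − $14,900 = $110,786.
Year 1: DB = ⌊$125,686 × 125%/7⌋ = $22,443; SL = ⌊$110,786/7⌋ = $15,826 → take DB $22,443. Book value $103,243.
Year 2: DB = ⌊$103,243 × 125%/7⌋ = $18,436; SL = ⌊$88,343/6⌋ = $14,723 → take DB $18,436. Book value $84,807.
Year 3: DB = ⌊$84,807 × 125%/7⌋ = $15,144; SL = ⌊$69,907/5⌋ = $13,981 → take DB $15,144. Book value $69,663.
Year 4: DB = ⌊$69,663 × 125%/7⌋ = $12,439; SL = ⌊$54,763/4⌋ = $13,690 → take SL $13,690. Book value $55,973.
Year 5: DB = ⌊$55,973 × 125%/7⌋ = $9,995; SL = ⌊$41,073/3⌋ = $13,691 → take SL $13,691. Book value $42,282.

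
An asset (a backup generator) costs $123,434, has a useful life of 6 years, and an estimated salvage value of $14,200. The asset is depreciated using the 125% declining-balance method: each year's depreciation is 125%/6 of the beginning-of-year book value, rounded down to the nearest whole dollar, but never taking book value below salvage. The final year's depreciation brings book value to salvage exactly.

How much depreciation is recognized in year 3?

$16,116

Depreciable base = $123,434 − $14,200 = $109,234.
Year 1: ⌊$123,434 × 125%/6⌋ = $25,715. Book value $97,719.
Year 2: ⌊$97,719 × 125%/6⌋ = $20,358. Book value $77,361.
Year 3: ⌊$77,361 × 125%/6⌋ = $16,116. Book value $61,245.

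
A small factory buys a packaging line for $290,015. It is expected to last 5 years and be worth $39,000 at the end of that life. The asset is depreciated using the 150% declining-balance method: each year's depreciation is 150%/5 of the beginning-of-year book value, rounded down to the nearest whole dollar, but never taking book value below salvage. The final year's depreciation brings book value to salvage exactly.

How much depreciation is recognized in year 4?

$29,842

Depreciable base = $290,015 − $39,000 = $251,015.
Year 1: ⌊$290,015 × 150%/5⌋ = $87,004. Book value $203,011.
Year 2: ⌊$203,011 × 150%/5⌋ = $60,903. Book value $142,108.
Year 3: ⌊$142,108 × 150%/5⌋ = $42,632. Book value $99,476.
Year 4: ⌊$99,476 × 150%/5⌋ = $29,842. Book value $69,634.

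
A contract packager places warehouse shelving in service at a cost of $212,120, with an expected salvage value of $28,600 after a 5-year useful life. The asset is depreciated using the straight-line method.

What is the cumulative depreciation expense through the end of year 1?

Depreciable base = $212,120 − $28,600 = $183,520.
Annual expense = $183,520 / 5 = $36,704.
End of year 1: book value $175,416.
Accumulated through year 1 = $212,120 − $175,416 = $36,704.

$36,704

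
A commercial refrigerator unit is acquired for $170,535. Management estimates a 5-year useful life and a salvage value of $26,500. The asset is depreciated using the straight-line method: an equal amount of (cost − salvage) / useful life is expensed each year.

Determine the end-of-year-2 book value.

Depreciable base = $170,535 − $26,500 = $144,035.
Annual expense = $144,035 / 5 = $28,807.
End of year 1: book value $141,728.
End of year 2: book value $112,921.

$112,921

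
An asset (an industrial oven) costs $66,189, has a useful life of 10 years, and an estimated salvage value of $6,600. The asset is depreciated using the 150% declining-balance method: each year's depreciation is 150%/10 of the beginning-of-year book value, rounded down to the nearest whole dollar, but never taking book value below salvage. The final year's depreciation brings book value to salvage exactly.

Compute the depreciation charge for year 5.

$5,182

Depreciable base = $66,189 − $6,600 = $59,589.
Year 1: ⌊$66,189 × 150%/10⌋ = $9,928. Book value $56,261.
Year 2: ⌊$56,261 × 150%/10⌋ = $8,439. Book value $47,822.
Year 3: ⌊$47,822 × 150%/10⌋ = $7,173. Book value $40,649.
Year 4: ⌊$40,649 × 150%/10⌋ = $6,097. Book value $34,552.
Year 5: ⌊$34,552 × 150%/10⌋ = $5,182. Book value $29,370.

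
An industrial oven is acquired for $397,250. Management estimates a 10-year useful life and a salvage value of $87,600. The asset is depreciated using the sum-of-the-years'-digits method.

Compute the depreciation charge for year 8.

$16,890

Depreciable base = $397,250 − $87,600 = $309,650.
Sum of the years' digits = 10+9+8+7+6+5+4+3+2+1 = 55.
Year 1: $309,650 × 10/55 = $56,300. Book value $340,950.
Year 2: $309,650 × 9/55 = $50,670. Book value $290,280.
Year 3: $309,650 × 8/55 = $45,040. Book value $245,240.
Year 4: $309,650 × 7/55 = $39,410. Book value $205,830.
Year 5: $309,650 × 6/55 = $33,780. Book value $172,050.
Year 6: $309,650 × 5/55 = $28,150. Book value $143,900.
Year 7: $309,650 × 4/55 = $22,520. Book value $121,380.
Year 8: $309,650 × 3/55 = $16,890. Book value $104,490.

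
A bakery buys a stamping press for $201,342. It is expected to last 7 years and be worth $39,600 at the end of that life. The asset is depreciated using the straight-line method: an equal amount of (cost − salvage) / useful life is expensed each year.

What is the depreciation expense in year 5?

Depreciable base = $201,342 − $39,600 = $161,742.
Annual expense = $161,742 / 7 = $23,106.

$23,106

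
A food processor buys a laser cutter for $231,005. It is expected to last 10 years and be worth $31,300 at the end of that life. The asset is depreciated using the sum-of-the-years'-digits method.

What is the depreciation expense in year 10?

$3,631

Depreciable base = $231,005 − $31,300 = $199,705.
Sum of the years' digits = 10+9+8+7+6+5+4+3+2+1 = 55.
Year 1: $199,705 × 10/55 = $36,310. Book value $194,695.
Year 2: $199,705 × 9/55 = $32,679. Book value $162,016.
Year 3: $199,705 × 8/55 = $29,048. Book value $132,968.
Year 4: $199,705 × 7/55 = $25,417. Book value $107,551.
Year 5: $199,705 × 6/55 = $21,786. Book value $85,765.
Year 6: $199,705 × 5/55 = $18,155. Book value $67,610.
Year 7: $199,705 × 4/55 = $14,524. Book value $53,086.
Year 8: $199,705 × 3/55 = $10,893. Book value $42,193.
Year 9: $199,705 × 2/55 = $7,262. Book value $34,931.
Year 10: $199,705 × 1/55 = $3,631. Book value $31,300.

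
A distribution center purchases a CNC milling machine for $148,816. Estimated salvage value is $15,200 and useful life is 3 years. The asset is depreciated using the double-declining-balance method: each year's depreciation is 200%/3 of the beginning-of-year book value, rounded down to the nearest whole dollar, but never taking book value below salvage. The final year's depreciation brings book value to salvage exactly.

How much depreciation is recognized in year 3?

$1,336

Depreciable base = $148,816 − $15,200 = $133,616.
Year 1: ⌊$148,816 × 200%/3⌋ = $99,210. Book value $49,606.
Year 2: ⌊$49,606 × 200%/3⌋ = $33,070. Book value $16,536.
Year 3 (final): $16,536 − $15,200 = $1,336. Book value $15,200.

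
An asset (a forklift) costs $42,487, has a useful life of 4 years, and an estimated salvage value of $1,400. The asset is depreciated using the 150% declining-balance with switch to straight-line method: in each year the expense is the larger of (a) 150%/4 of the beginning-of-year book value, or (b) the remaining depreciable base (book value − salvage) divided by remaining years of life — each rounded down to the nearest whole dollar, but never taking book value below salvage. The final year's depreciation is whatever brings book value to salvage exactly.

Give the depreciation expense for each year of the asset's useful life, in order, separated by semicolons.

Depreciable base = $42,487 − $1,400 = $41,087.
Year 1: DB = ⌊$42,487 × 150%/4⌋ = $15,932; SL = ⌊$41,087/4⌋ = $10,271 → take DB $15,932. Book value $26,555.
Year 2: DB = ⌊$26,555 × 150%/4⌋ = $9,958; SL = ⌊$25,155/3⌋ = $8,385 → take DB $9,958. Book value $16,597.
Year 3: DB = ⌊$16,597 × 150%/4⌋ = $6,223; SL = ⌊$15,197/2⌋ = $7,598 → take SL $7,598. Book value $8,999.
Year 4 (final): $8,999 − $1,400 = $7,599. Book value $1,400.

$15,932; $9,958; $7,598; $7,599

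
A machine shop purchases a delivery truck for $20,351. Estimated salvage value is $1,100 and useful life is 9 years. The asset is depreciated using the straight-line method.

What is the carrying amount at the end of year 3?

$13,934

Depreciable base = $20,351 − $1,100 = $19,251.
Annual expense = $19,251 / 9 = $2,139.
End of year 1: book value $18,212.
End of year 2: book value $16,073.
End of year 3: book value $13,934.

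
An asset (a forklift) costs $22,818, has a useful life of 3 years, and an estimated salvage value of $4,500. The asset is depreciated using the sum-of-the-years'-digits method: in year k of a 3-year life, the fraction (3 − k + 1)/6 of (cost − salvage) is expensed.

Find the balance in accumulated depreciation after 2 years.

Depreciable base = $22,818 − $4,500 = $18,318.
Sum of the years' digits = 3+2+1 = 6.
Year 1: $18,318 × 3/6 = $9,159. Book value $13,659.
Year 2: $18,318 × 2/6 = $6,106. Book value $7,553.
Accumulated through year 2 = $22,818 − $7,553 = $15,265.

$15,265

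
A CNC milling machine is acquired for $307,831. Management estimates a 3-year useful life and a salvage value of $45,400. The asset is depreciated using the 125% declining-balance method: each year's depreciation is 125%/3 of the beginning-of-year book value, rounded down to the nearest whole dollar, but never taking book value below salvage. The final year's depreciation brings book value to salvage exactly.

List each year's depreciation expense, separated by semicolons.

$128,262; $74,820; $59,349

Depreciable base = $307,831 − $45,400 = $262,431.
Year 1: ⌊$307,831 × 125%/3⌋ = $128,262. Book value $179,569.
Year 2: ⌊$179,569 × 125%/3⌋ = $74,820. Book value $104,749.
Year 3 (final): $104,749 − $45,400 = $59,349. Book value $45,400.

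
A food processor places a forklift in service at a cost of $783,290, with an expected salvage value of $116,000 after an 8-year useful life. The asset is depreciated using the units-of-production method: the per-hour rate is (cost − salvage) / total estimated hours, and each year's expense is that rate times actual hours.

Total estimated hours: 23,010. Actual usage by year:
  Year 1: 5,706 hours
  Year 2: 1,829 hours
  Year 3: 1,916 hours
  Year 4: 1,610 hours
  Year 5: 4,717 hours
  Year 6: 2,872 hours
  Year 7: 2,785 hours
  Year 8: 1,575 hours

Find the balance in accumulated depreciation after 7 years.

$621,615

Depreciable base = $783,290 − $116,000 = $667,290.
Rate = $667,290 / 23,010 hours = $29 per hour.
Year 1: 5,706 × $29 = $165,474. Book value $617,816.
Year 2: 1,829 × $29 = $53,041. Book value $564,775.
Year 3: 1,916 × $29 = $55,564. Book value $509,211.
Year 4: 1,610 × $29 = $46,690. Book value $462,521.
Year 5: 4,717 × $29 = $136,793. Book value $325,728.
Year 6: 2,872 × $29 = $83,288. Book value $242,440.
Year 7: 2,785 × $29 = $80,765. Book value $161,675.
Accumulated through year 7 = $783,290 − $161,675 = $621,615.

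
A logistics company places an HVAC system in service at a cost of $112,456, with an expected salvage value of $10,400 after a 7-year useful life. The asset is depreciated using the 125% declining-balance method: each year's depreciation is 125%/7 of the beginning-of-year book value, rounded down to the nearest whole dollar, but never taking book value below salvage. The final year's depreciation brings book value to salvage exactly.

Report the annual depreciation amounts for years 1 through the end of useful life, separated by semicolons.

$20,081; $16,495; $13,550; $11,130; $9,142; $7,510; $24,148

Depreciable base = $112,456 − $10,400 = $102,056.
Year 1: ⌊$112,456 × 125%/7⌋ = $20,081. Book value $92,375.
Year 2: ⌊$92,375 × 125%/7⌋ = $16,495. Book value $75,880.
Year 3: ⌊$75,880 × 125%/7⌋ = $13,550. Book value $62,330.
Year 4: ⌊$62,330 × 125%/7⌋ = $11,130. Book value $51,200.
Year 5: ⌊$51,200 × 125%/7⌋ = $9,142. Book value $42,058.
Year 6: ⌊$42,058 × 125%/7⌋ = $7,510. Book value $34,548.
Year 7 (final): $34,548 − $10,400 = $24,148. Book value $10,400.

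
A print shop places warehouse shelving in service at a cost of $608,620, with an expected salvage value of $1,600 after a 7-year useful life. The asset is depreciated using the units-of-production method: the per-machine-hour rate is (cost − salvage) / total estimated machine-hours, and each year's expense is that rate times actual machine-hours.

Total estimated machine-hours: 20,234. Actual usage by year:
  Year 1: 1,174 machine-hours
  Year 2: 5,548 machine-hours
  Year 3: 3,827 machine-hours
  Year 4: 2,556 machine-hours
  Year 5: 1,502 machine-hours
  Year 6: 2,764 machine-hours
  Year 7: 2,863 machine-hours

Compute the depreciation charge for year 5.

Depreciable base = $608,620 − $1,600 = $607,020.
Rate = $607,020 / 20,234 machine-hours = $30 per machine-hour.
Year 1: 1,174 × $30 = $35,220. Book value $573,400.
Year 2: 5,548 × $30 = $166,440. Book value $406,960.
Year 3: 3,827 × $30 = $114,810. Book value $292,150.
Year 4: 2,556 × $30 = $76,680. Book value $215,470.
Year 5: 1,502 × $30 = $45,060. Book value $170,410.

$45,060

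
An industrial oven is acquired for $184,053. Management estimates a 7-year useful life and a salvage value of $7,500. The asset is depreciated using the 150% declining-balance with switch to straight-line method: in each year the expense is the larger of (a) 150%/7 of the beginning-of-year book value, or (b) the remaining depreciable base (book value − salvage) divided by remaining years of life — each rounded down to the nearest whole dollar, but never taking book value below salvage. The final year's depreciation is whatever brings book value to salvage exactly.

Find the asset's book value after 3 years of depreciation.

Depreciable base = $184,053 − $7,500 = $176,553.
Year 1: DB = ⌊$184,053 × 150%/7⌋ = $39,439; SL = ⌊$176,553/7⌋ = $25,221 → take DB $39,439. Book value $144,614.
Year 2: DB = ⌊$144,614 × 150%/7⌋ = $30,988; SL = ⌊$137,114/6⌋ = $22,852 → take DB $30,988. Book value $113,626.
Year 3: DB = ⌊$113,626 × 150%/7⌋ = $24,348; SL = ⌊$106,126/5⌋ = $21,225 → take DB $24,348. Book value $89,278.

$89,278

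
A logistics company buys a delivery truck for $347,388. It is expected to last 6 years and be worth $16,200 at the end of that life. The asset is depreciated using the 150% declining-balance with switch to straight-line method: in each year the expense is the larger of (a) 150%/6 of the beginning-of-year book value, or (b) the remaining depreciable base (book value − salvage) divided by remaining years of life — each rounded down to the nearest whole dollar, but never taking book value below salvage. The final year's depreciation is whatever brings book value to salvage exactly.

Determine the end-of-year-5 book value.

$59,652

Depreciable base = $347,388 − $16,200 = $331,188.
Year 1: DB = ⌊$347,388 × 150%/6⌋ = $86,847; SL = ⌊$331,188/6⌋ = $55,198 → take DB $86,847. Book value $260,541.
Year 2: DB = ⌊$260,541 × 150%/6⌋ = $65,135; SL = ⌊$244,341/5⌋ = $48,868 → take DB $65,135. Book value $195,406.
Year 3: DB = ⌊$195,406 × 150%/6⌋ = $48,851; SL = ⌊$179,206/4⌋ = $44,801 → take DB $48,851. Book value $146,555.
Year 4: DB = ⌊$146,555 × 150%/6⌋ = $36,638; SL = ⌊$130,355/3⌋ = $43,451 → take SL $43,451. Book value $103,104.
Year 5: DB = ⌊$103,104 × 150%/6⌋ = $25,776; SL = ⌊$86,904/2⌋ = $43,452 → take SL $43,452. Book value $59,652.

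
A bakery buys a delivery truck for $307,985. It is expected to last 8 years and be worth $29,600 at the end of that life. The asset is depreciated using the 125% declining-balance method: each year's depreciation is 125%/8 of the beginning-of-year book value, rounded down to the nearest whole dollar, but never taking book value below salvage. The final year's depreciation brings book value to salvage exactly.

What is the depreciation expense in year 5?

$24,389

Depreciable base = $307,985 − $29,600 = $278,385.
Year 1: ⌊$307,985 × 125%/8⌋ = $48,122. Book value $259,863.
Year 2: ⌊$259,863 × 125%/8⌋ = $40,603. Book value $219,260.
Year 3: ⌊$219,260 × 125%/8⌋ = $34,259. Book value $185,001.
Year 4: ⌊$185,001 × 125%/8⌋ = $28,906. Book value $156,095.
Year 5: ⌊$156,095 × 125%/8⌋ = $24,389. Book value $131,706.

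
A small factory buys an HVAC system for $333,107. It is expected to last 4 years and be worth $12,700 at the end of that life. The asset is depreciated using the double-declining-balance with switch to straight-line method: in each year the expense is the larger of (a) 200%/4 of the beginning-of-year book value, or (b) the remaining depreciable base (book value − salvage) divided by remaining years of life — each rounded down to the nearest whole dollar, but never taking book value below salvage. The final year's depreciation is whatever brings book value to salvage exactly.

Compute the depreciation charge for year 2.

Depreciable base = $333,107 − $12,700 = $320,407.
Year 1: DB = ⌊$333,107 × 200%/4⌋ = $166,553; SL = ⌊$320,407/4⌋ = $80,101 → take DB $166,553. Book value $166,554.
Year 2: DB = ⌊$166,554 × 200%/4⌋ = $83,277; SL = ⌊$153,854/3⌋ = $51,284 → take DB $83,277. Book value $83,277.

$83,277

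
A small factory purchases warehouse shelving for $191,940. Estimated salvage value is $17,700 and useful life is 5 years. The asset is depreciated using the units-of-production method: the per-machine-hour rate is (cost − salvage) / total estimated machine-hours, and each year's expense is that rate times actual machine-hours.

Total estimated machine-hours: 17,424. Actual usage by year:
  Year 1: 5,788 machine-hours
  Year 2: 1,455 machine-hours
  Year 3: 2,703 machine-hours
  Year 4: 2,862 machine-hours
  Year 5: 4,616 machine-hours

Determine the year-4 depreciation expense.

$28,620

Depreciable base = $191,940 − $17,700 = $174,240.
Rate = $174,240 / 17,424 machine-hours = $10 per machine-hour.
Year 1: 5,788 × $10 = $57,880. Book value $134,060.
Year 2: 1,455 × $10 = $14,550. Book value $119,510.
Year 3: 2,703 × $10 = $27,030. Book value $92,480.
Year 4: 2,862 × $10 = $28,620. Book value $63,860.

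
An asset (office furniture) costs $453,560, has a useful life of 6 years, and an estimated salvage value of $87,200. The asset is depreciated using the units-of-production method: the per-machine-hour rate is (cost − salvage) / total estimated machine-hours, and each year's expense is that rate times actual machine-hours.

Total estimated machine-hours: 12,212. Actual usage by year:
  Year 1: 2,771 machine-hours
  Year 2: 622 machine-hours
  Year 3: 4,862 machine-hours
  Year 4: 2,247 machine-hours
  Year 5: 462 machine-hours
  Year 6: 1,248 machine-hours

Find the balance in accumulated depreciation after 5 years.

Depreciable base = $453,560 − $87,200 = $366,360.
Rate = $366,360 / 12,212 machine-hours = $30 per machine-hour.
Year 1: 2,771 × $30 = $83,130. Book value $370,430.
Year 2: 622 × $30 = $18,660. Book value $351,770.
Year 3: 4,862 × $30 = $145,860. Book value $205,910.
Year 4: 2,247 × $30 = $67,410. Book value $138,500.
Year 5: 462 × $30 = $13,860. Book value $124,640.
Accumulated through year 5 = $453,560 − $124,640 = $328,920.

$328,920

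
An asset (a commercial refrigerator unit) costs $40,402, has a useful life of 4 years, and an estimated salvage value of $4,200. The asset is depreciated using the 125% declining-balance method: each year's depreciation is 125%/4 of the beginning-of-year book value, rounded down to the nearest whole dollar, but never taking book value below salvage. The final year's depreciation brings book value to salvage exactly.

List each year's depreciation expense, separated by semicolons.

Depreciable base = $40,402 − $4,200 = $36,202.
Year 1: ⌊$40,402 × 125%/4⌋ = $12,625. Book value $27,777.
Year 2: ⌊$27,777 × 125%/4⌋ = $8,680. Book value $19,097.
Year 3: ⌊$19,097 × 125%/4⌋ = $5,967. Book value $13,130.
Year 4 (final): $13,130 − $4,200 = $8,930. Book value $4,200.

$12,625; $8,680; $5,967; $8,930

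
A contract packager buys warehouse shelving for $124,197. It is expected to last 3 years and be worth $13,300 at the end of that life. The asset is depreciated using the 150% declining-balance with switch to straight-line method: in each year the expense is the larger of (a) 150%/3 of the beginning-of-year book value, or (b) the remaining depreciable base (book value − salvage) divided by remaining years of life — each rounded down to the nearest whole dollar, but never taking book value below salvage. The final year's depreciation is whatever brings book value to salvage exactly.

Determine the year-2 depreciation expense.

Depreciable base = $124,197 − $13,300 = $110,897.
Year 1: DB = ⌊$124,197 × 150%/3⌋ = $62,098; SL = ⌊$110,897/3⌋ = $36,965 → take DB $62,098. Book value $62,099.
Year 2: DB = ⌊$62,099 × 150%/3⌋ = $31,049; SL = ⌊$48,799/2⌋ = $24,399 → take DB $31,049. Book value $31,050.

$31,049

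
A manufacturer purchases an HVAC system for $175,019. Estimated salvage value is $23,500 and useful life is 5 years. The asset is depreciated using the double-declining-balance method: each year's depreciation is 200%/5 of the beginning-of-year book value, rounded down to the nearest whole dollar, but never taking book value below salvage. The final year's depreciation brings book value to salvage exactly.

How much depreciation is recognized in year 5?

Depreciable base = $175,019 − $23,500 = $151,519.
Year 1: ⌊$175,019 × 200%/5⌋ = $70,007. Book value $105,012.
Year 2: ⌊$105,012 × 200%/5⌋ = $42,004. Book value $63,008.
Year 3: ⌊$63,008 × 200%/5⌋ = $25,203. Book value $37,805.
Year 4: ⌊$37,805 × 200%/5⌋ = $15,122, capped at $14,305. Book value $23,500.
Year 5 (final): $23,500 − $23,500 = $0. Book value $23,500.

$0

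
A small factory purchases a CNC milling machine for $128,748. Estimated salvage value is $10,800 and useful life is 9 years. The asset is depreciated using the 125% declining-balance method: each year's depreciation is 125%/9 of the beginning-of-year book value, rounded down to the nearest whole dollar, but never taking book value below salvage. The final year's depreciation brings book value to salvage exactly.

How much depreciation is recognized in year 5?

$9,832

Depreciable base = $128,748 − $10,800 = $117,948.
Year 1: ⌊$128,748 × 125%/9⌋ = $17,881. Book value $110,867.
Year 2: ⌊$110,867 × 125%/9⌋ = $15,398. Book value $95,469.
Year 3: ⌊$95,469 × 125%/9⌋ = $13,259. Book value $82,210.
Year 4: ⌊$82,210 × 125%/9⌋ = $11,418. Book value $70,792.
Year 5: ⌊$70,792 × 125%/9⌋ = $9,832. Book value $60,960.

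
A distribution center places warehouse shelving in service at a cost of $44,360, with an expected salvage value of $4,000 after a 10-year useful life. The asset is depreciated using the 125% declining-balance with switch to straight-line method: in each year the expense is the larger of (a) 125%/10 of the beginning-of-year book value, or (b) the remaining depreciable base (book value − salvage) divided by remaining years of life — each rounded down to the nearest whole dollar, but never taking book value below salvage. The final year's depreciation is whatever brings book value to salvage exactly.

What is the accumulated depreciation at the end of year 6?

$25,689

Depreciable base = $44,360 − $4,000 = $40,360.
Year 1: DB = ⌊$44,360 × 125%/10⌋ = $5,545; SL = ⌊$40,360/10⌋ = $4,036 → take DB $5,545. Book value $38,815.
Year 2: DB = ⌊$38,815 × 125%/10⌋ = $4,851; SL = ⌊$34,815/9⌋ = $3,868 → take DB $4,851. Book value $33,964.
Year 3: DB = ⌊$33,964 × 125%/10⌋ = $4,245; SL = ⌊$29,964/8⌋ = $3,745 → take DB $4,245. Book value $29,719.
Year 4: DB = ⌊$29,719 × 125%/10⌋ = $3,714; SL = ⌊$25,719/7⌋ = $3,674 → take DB $3,714. Book value $26,005.
Year 5: DB = ⌊$26,005 × 125%/10⌋ = $3,250; SL = ⌊$22,005/6⌋ = $3,667 → take SL $3,667. Book value $22,338.
Year 6: DB = ⌊$22,338 × 125%/10⌋ = $2,792; SL = ⌊$18,338/5⌋ = $3,667 → take SL $3,667. Book value $18,671.
Accumulated through year 6 = $44,360 − $18,671 = $25,689.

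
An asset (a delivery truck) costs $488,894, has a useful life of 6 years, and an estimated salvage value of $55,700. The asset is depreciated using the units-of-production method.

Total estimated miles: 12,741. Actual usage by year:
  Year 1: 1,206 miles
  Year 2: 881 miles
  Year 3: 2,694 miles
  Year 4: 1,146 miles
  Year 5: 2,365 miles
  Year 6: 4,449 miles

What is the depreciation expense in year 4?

Depreciable base = $488,894 − $55,700 = $433,194.
Rate = $433,194 / 12,741 miles = $34 per mile.
Year 1: 1,206 × $34 = $41,004. Book value $447,890.
Year 2: 881 × $34 = $29,954. Book value $417,936.
Year 3: 2,694 × $34 = $91,596. Book value $326,340.
Year 4: 1,146 × $34 = $38,964. Book value $287,376.

$38,964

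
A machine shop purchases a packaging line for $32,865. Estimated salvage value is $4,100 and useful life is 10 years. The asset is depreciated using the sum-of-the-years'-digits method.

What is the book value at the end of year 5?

$11,945

Depreciable base = $32,865 − $4,100 = $28,765.
Sum of the years' digits = 10+9+8+7+6+5+4+3+2+1 = 55.
Year 1: $28,765 × 10/55 = $5,230. Book value $27,635.
Year 2: $28,765 × 9/55 = $4,707. Book value $22,928.
Year 3: $28,765 × 8/55 = $4,184. Book value $18,744.
Year 4: $28,765 × 7/55 = $3,661. Book value $15,083.
Year 5: $28,765 × 6/55 = $3,138. Book value $11,945.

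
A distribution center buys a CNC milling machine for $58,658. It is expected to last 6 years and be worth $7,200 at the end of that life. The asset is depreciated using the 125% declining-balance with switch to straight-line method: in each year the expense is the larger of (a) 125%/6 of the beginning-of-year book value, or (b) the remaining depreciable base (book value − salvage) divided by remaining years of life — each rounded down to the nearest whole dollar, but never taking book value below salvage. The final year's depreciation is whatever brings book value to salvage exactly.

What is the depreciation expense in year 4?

Depreciable base = $58,658 − $7,200 = $51,458.
Year 1: DB = ⌊$58,658 × 125%/6⌋ = $12,220; SL = ⌊$51,458/6⌋ = $8,576 → take DB $12,220. Book value $46,438.
Year 2: DB = ⌊$46,438 × 125%/6⌋ = $9,674; SL = ⌊$39,238/5⌋ = $7,847 → take DB $9,674. Book value $36,764.
Year 3: DB = ⌊$36,764 × 125%/6⌋ = $7,659; SL = ⌊$29,564/4⌋ = $7,391 → take DB $7,659. Book value $29,105.
Year 4: DB = ⌊$29,105 × 125%/6⌋ = $6,063; SL = ⌊$21,905/3⌋ = $7,301 → take SL $7,301. Book value $21,804.

$7,301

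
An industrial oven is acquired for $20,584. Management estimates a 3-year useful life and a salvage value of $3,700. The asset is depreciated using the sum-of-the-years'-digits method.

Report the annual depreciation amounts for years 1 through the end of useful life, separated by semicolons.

$8,442; $5,628; $2,814

Depreciable base = $20,584 − $3,700 = $16,884.
Sum of the years' digits = 3+2+1 = 6.
Year 1: $16,884 × 3/6 = $8,442. Book value $12,142.
Year 2: $16,884 × 2/6 = $5,628. Book value $6,514.
Year 3: $16,884 × 1/6 = $2,814. Book value $3,700.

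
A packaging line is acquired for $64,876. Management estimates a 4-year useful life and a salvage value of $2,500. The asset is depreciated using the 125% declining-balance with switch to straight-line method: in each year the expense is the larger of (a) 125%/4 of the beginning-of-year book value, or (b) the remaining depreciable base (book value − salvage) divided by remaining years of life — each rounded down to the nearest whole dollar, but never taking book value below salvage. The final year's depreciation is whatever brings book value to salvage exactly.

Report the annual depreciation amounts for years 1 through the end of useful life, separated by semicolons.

Depreciable base = $64,876 − $2,500 = $62,376.
Year 1: DB = ⌊$64,876 × 125%/4⌋ = $20,273; SL = ⌊$62,376/4⌋ = $15,594 → take DB $20,273. Book value $44,603.
Year 2: DB = ⌊$44,603 × 125%/4⌋ = $13,938; SL = ⌊$42,103/3⌋ = $14,034 → take SL $14,034. Book value $30,569.
Year 3: DB = ⌊$30,569 × 125%/4⌋ = $9,552; SL = ⌊$28,069/2⌋ = $14,034 → take SL $14,034. Book value $16,535.
Year 4 (final): $16,535 − $2,500 = $14,035. Book value $2,500.

$20,273; $14,034; $14,034; $14,035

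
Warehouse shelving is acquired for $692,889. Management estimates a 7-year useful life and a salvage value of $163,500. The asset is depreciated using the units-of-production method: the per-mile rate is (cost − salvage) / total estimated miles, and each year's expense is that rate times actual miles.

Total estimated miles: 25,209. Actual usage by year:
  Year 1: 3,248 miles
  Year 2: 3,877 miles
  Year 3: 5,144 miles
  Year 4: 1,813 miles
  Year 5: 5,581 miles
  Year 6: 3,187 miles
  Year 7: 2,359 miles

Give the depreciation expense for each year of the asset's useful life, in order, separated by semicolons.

Depreciable base = $692,889 − $163,500 = $529,389.
Rate = $529,389 / 25,209 miles = $21 per mile.
Year 1: 3,248 × $21 = $68,208. Book value $624,681.
Year 2: 3,877 × $21 = $81,417. Book value $543,264.
Year 3: 5,144 × $21 = $108,024. Book value $435,240.
Year 4: 1,813 × $21 = $38,073. Book value $397,167.
Year 5: 5,581 × $21 = $117,201. Book value $279,966.
Year 6: 3,187 × $21 = $66,927. Book value $213,039.
Year 7: 2,359 × $21 = $49,539. Book value $163,500.

$68,208; $81,417; $108,024; $38,073; $117,201; $66,927; $49,539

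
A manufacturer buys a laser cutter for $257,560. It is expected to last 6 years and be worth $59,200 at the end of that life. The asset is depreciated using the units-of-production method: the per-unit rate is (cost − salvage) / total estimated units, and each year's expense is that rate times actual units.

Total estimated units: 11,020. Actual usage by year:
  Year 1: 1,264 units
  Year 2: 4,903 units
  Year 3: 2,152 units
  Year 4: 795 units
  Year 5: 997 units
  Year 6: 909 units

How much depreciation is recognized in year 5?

Depreciable base = $257,560 − $59,200 = $198,360.
Rate = $198,360 / 11,020 units = $18 per unit.
Year 1: 1,264 × $18 = $22,752. Book value $234,808.
Year 2: 4,903 × $18 = $88,254. Book value $146,554.
Year 3: 2,152 × $18 = $38,736. Book value $107,818.
Year 4: 795 × $18 = $14,310. Book value $93,508.
Year 5: 997 × $18 = $17,946. Book value $75,562.

$17,946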